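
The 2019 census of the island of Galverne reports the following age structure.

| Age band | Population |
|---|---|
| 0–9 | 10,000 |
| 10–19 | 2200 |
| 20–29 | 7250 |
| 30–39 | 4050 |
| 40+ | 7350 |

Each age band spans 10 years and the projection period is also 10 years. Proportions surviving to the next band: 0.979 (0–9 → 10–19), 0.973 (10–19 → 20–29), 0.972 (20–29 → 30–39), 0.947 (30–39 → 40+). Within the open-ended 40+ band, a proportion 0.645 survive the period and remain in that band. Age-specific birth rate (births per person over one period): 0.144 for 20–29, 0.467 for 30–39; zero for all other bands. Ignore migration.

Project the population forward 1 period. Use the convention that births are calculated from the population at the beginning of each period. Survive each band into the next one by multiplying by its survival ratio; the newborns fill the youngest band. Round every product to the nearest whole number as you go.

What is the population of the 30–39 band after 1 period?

Period 1.
Births: 7250 × 0.144 = 1044, 4050 × 0.467 = 1891 ⇒ total 2935
10–19: 10000 × 0.979 = 9790
20–29: 2200 × 0.973 = 2141
30–39: 7250 × 0.972 = 7047
40+: 4050 × 0.947 + 7350 × 0.645 = 3835 + 4741 = 8576
→ [2935, 9790, 2141, 7047, 8576]

7047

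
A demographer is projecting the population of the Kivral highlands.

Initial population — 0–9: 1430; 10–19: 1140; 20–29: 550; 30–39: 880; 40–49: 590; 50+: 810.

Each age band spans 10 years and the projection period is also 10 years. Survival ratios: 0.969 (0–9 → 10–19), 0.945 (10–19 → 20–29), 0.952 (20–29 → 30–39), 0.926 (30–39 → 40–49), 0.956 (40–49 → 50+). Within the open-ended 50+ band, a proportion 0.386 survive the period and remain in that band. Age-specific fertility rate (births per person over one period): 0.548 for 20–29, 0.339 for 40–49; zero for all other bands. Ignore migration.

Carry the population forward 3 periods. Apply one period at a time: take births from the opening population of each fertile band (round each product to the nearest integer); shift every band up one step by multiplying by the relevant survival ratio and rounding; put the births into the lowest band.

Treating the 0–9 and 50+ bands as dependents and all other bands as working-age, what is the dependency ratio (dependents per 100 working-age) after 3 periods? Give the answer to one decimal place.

50.9

Let group 1 be 0–9 through group 6 = 50+.
Period 1.
Births: 550 * 0.548 = 301  |  590 * 0.339 = 200 ⇒ total 501
Group 2: 1430 * 0.969 = 1386
Group 3: 1140 * 0.945 = 1077
Group 4: 550 * 0.952 = 524
Group 5: 880 * 0.926 = 815
Group 6: 590 * 0.956 + 810 * 0.386 = 564 + 313 = 877
→ [501, 1386, 1077, 524, 815, 877]
Period 2.
Births: 1077 * 0.548 = 590  |  815 * 0.339 = 276 ⇒ total 866
Group 2: 501 * 0.969 = 485
Group 3: 1386 * 0.945 = 1310
Group 4: 1077 * 0.952 = 1025
Group 5: 524 * 0.926 = 485
Group 6: 815 * 0.956 + 877 * 0.386 = 779 + 339 = 1118
→ [866, 485, 1310, 1025, 485, 1118]
Period 3.
Births: 1310 * 0.548 = 718  |  485 * 0.339 = 164 ⇒ total 882
Group 2: 866 * 0.969 = 839
Group 3: 485 * 0.945 = 458
Group 4: 1310 * 0.952 = 1247
Group 5: 1025 * 0.926 = 949
Group 6: 485 * 0.956 + 1118 * 0.386 = 464 + 432 = 896
→ [882, 839, 458, 1247, 949, 896]
Dependents (band 0–9 + band 50+) = 882 + 896 = 1778; working-age = 3493; ratio = 1778/3493 × 100 = 50.9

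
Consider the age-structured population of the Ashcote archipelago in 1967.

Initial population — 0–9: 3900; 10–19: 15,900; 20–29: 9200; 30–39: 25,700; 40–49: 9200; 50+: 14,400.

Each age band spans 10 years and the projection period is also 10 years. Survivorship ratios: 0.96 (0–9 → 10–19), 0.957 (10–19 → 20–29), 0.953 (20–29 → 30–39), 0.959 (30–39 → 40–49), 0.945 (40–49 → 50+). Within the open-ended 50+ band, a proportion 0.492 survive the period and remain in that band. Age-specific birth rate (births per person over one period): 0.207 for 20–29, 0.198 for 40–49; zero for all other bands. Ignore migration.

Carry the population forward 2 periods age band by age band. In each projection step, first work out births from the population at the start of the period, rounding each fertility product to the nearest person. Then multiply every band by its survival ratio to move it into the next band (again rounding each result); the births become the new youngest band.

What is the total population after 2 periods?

[period 1]
Births: 9200 × 0.207 = 1904 ; 9200 × 0.198 = 1822 — total 3726
10–19: 3900 × 0.96 = 3744
20–29: 15900 × 0.957 = 15216
30–39: 9200 × 0.953 = 8768
40–49: 25700 × 0.959 = 24646
50+: 9200 × 0.945 + 14400 × 0.492 = 8694 + 7085 = 15779
Giving 3726 / 3744 / 15216 / 8768 / 24646 / 15779.
[period 2]
Births: 15216 × 0.207 = 3150 ; 24646 × 0.198 = 4880 — total 8030
10–19: 3726 × 0.96 = 3577
20–29: 3744 × 0.957 = 3583
30–39: 15216 × 0.953 = 14501
40–49: 8768 × 0.959 = 8409
50+: 24646 × 0.945 + 15779 × 0.492 = 23290 + 7763 = 31053
Giving 8030 / 3577 / 3583 / 14501 / 8409 / 31053.
Total after period 2: 8030 + 3577 + 3583 + 14501 + 8409 + 31053 = 69153

69153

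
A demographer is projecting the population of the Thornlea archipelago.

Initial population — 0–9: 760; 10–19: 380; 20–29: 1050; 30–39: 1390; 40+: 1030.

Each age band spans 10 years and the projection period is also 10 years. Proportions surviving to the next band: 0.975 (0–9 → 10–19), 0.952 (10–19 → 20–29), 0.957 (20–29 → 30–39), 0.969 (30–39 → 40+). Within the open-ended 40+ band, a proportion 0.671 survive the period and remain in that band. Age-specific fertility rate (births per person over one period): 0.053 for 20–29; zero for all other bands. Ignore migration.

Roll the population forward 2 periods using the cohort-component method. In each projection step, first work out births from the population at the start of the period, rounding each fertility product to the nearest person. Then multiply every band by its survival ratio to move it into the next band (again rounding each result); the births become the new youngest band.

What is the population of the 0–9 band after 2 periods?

— Period 1 —
Births: 1050 * 0.053 = 56
10–19: 760 * 0.975 = 741
20–29: 380 * 0.952 = 362
30–39: 1050 * 0.957 = 1005
40+: 1390 * 0.969 + 1030 * 0.671 = 1347 + 691 = 2038
Giving 56 / 741 / 362 / 1005 / 2038.
— Period 2 —
Births: 362 * 0.053 = 19
10–19: 56 * 0.975 = 55
20–29: 741 * 0.952 = 705
30–39: 362 * 0.957 = 346
40+: 1005 * 0.969 + 2038 * 0.671 = 974 + 1367 = 2341
Giving 19 / 55 / 705 / 346 / 2341.

19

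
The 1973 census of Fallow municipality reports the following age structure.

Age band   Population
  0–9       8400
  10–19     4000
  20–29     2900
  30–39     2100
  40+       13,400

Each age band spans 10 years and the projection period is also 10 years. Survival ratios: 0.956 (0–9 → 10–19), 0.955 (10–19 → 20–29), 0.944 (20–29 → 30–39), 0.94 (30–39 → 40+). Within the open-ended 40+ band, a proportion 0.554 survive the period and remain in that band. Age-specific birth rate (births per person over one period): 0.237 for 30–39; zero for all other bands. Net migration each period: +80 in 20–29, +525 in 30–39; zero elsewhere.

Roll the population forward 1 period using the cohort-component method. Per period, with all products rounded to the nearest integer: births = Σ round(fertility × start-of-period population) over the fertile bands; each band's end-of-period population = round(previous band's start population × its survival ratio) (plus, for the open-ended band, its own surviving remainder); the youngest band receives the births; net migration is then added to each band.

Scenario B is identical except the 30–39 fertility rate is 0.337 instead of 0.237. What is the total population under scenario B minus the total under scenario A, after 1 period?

(Bands numbered youngest = 1 to oldest = 5.)
— Period 1 —
Births: 2100 * 0.237 = 498
Band 2: 8400 * 0.956 = 8030
Band 3: 4000 * 0.955 = 3820
Band 4: 2900 * 0.944 = 2738
Band 5: 2100 * 0.94 + 13400 * 0.554 = 1974 + 7424 = 9398
Net migration: Band 3 + 80 → 3900; Band 4 + 525 → 3263
Population now: 0–9=498, 10–19=8030, 20–29=3900, 30–39=3263, 40+=9398
Scenario A total after 1 period: 25089
Scenario B projection —
— Period 1 —
Births: 2100 * 0.337 = 708
Band 2: 8400 * 0.956 = 8030
Band 3: 4000 * 0.955 = 3820
Band 4: 2900 * 0.944 = 2738
Band 5: 2100 * 0.94 + 13400 * 0.554 = 1974 + 7424 = 9398
Net migration: Band 3 + 80 → 3900; Band 4 + 525 → 3263
Population now: 0–9=708, 10–19=8030, 20–29=3900, 30–39=3263, 40+=9398
Scenario B total after 1 period: 25299
Difference B − A = 25299 − 25089 = 210

210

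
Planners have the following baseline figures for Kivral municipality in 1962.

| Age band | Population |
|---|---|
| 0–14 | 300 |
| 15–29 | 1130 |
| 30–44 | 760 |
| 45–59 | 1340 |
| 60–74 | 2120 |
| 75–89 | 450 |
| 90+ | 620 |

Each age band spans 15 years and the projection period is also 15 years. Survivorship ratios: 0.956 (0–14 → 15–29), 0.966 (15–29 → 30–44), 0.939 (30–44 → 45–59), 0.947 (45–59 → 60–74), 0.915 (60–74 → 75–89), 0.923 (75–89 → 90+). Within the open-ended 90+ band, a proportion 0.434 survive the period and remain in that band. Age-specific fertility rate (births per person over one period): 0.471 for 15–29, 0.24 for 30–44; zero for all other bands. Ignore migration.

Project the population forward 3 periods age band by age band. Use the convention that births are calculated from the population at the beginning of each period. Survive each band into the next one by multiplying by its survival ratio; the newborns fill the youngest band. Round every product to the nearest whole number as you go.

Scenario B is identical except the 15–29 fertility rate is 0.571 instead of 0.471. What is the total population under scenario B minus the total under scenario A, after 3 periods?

261

Numbering the bands 1..7 from youngest to oldest:
Period 1.
Births: 1130 × 0.471 = 532  |  760 × 0.24 = 182 ⇒ total 714
Band 2: 300 × 0.956 = 287
Band 3: 1130 × 0.966 = 1092
Band 4: 760 × 0.939 = 714
Band 5: 1340 × 0.947 = 1269
Band 6: 2120 × 0.915 = 1940
Band 7: 450 × 0.923 + 620 × 0.434 = 415 + 269 = 684
→ [714, 287, 1092, 714, 1269, 1940, 684]
Period 2.
Births: 287 × 0.471 = 135  |  1092 × 0.24 = 262 ⇒ total 397
Band 2: 714 × 0.956 = 683
Band 3: 287 × 0.966 = 277
Band 4: 1092 × 0.939 = 1025
Band 5: 714 × 0.947 = 676
Band 6: 1269 × 0.915 = 1161
Band 7: 1940 × 0.923 + 684 × 0.434 = 1791 + 297 = 2088
→ [397, 683, 277, 1025, 676, 1161, 2088]
Period 3.
Births: 683 × 0.471 = 322  |  277 × 0.24 = 66 ⇒ total 388
Band 2: 397 × 0.956 = 380
Band 3: 683 × 0.966 = 660
Band 4: 277 × 0.939 = 260
Band 5: 1025 × 0.947 = 971
Band 6: 676 × 0.915 = 619
Band 7: 1161 × 0.923 + 2088 × 0.434 = 1072 + 906 = 1978
→ [388, 380, 660, 260, 971, 619, 1978]
Scenario A total after 3 periods: 5256
Scenario B projection —
Period 1.
Births: 1130 × 0.571 = 645  |  760 × 0.24 = 182 ⇒ total 827
Band 2: 300 × 0.956 = 287
Band 3: 1130 × 0.966 = 1092
Band 4: 760 × 0.939 = 714
Band 5: 1340 × 0.947 = 1269
Band 6: 2120 × 0.915 = 1940
Band 7: 450 × 0.923 + 620 × 0.434 = 415 + 269 = 684
→ [827, 287, 1092, 714, 1269, 1940, 684]
Period 2.
Births: 287 × 0.571 = 164  |  1092 × 0.24 = 262 ⇒ total 426
Band 2: 827 × 0.956 = 791
Band 3: 287 × 0.966 = 277
Band 4: 1092 × 0.939 = 1025
Band 5: 714 × 0.947 = 676
Band 6: 1269 × 0.915 = 1161
Band 7: 1940 × 0.923 + 684 × 0.434 = 1791 + 297 = 2088
→ [426, 791, 277, 1025, 676, 1161, 2088]
Period 3.
Births: 791 × 0.571 = 452  |  277 × 0.24 = 66 ⇒ total 518
Band 2: 426 × 0.956 = 407
Band 3: 791 × 0.966 = 764
Band 4: 277 × 0.939 = 260
Band 5: 1025 × 0.947 = 971
Band 6: 676 × 0.915 = 619
Band 7: 1161 × 0.923 + 2088 × 0.434 = 1072 + 906 = 1978
→ [518, 407, 764, 260, 971, 619, 1978]
Scenario B total after 3 periods: 5517
Difference B − A = 5517 − 5256 = 261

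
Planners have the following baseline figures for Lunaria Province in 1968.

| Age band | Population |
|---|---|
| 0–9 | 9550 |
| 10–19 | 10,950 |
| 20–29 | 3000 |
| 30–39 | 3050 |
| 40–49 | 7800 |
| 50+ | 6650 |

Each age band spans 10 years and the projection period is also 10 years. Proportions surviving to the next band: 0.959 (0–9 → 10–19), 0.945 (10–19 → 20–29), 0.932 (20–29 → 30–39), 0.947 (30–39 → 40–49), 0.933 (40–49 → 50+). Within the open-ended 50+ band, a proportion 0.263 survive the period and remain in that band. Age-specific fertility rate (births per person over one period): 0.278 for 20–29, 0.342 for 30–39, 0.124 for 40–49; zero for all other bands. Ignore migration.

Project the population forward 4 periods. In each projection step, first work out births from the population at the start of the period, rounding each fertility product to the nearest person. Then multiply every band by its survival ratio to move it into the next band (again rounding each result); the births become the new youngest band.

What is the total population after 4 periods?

33752

— Period 1 —
Births: 3000 * 0.278 = 834 ; 3050 * 0.342 = 1043 ; 7800 * 0.124 = 967 — total 2844
10–19: 9550 * 0.959 = 9158
20–29: 10950 * 0.945 = 10348
30–39: 3000 * 0.932 = 2796
40–49: 3050 * 0.947 = 2888
50+: 7800 * 0.933 + 6650 * 0.263 = 7277 + 1749 = 9026
→ [2844, 9158, 10348, 2796, 2888, 9026]
— Period 2 —
Births: 10348 * 0.278 = 2877 ; 2796 * 0.342 = 956 ; 2888 * 0.124 = 358 — total 4191
10–19: 2844 * 0.959 = 2727
20–29: 9158 * 0.945 = 8654
30–39: 10348 * 0.932 = 9644
40–49: 2796 * 0.947 = 2648
50+: 2888 * 0.933 + 9026 * 0.263 = 2695 + 2374 = 5069
→ [4191, 2727, 8654, 9644, 2648, 5069]
— Period 3 —
Births: 8654 * 0.278 = 2406 ; 9644 * 0.342 = 3298 ; 2648 * 0.124 = 328 — total 6032
10–19: 4191 * 0.959 = 4019
20–29: 2727 * 0.945 = 2577
30–39: 8654 * 0.932 = 8066
40–49: 9644 * 0.947 = 9133
50+: 2648 * 0.933 + 5069 * 0.263 = 2471 + 1333 = 3804
→ [6032, 4019, 2577, 8066, 9133, 3804]
— Period 4 —
Births: 2577 * 0.278 = 716 ; 8066 * 0.342 = 2759 ; 9133 * 0.124 = 1132 — total 4607
10–19: 6032 * 0.959 = 5785
20–29: 4019 * 0.945 = 3798
30–39: 2577 * 0.932 = 2402
40–49: 8066 * 0.947 = 7639
50+: 9133 * 0.933 + 3804 * 0.263 = 8521 + 1000 = 9521
→ [4607, 5785, 3798, 2402, 7639, 9521]
Total after period 4: 4607 + 5785 + 3798 + 2402 + 7639 + 9521 = 33752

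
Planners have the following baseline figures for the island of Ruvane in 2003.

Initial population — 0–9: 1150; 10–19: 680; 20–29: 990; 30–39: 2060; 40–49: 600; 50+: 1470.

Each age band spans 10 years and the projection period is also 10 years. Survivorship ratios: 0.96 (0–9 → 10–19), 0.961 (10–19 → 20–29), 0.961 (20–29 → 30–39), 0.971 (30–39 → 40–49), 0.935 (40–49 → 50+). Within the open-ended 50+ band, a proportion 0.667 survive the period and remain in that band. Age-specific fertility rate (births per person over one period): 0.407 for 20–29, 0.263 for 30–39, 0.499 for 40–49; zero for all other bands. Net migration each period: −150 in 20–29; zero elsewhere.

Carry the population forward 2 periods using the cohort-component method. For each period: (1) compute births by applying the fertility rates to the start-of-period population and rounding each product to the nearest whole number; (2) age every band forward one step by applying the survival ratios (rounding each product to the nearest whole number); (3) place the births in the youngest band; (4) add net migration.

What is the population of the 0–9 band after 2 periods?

Call the groups 1 to 6, youngest first.
— Period 1 —
Births: 990 × 0.407 = 403  |  2060 × 0.263 = 542  |  600 × 0.499 = 299 → total 1244
Group 2: 1150 × 0.96 = 1104
Group 3: 680 × 0.961 = 653
Group 4: 990 × 0.961 = 951
Group 5: 2060 × 0.971 = 2000
Group 6: 600 × 0.935 + 1470 × 0.667 = 561 + 980 = 1541
Net migration: Group 3 − 150 → 503
Giving 1244 / 1104 / 503 / 951 / 2000 / 1541.
— Period 2 —
Births: 503 × 0.407 = 205  |  951 × 0.263 = 250  |  2000 × 0.499 = 998 → total 1453
Group 2: 1244 × 0.96 = 1194
Group 3: 1104 × 0.961 = 1061
Group 4: 503 × 0.961 = 483
Group 5: 951 × 0.971 = 923
Group 6: 2000 × 0.935 + 1541 × 0.667 = 1870 + 1028 = 2898
Net migration: Group 3 − 150 → 911
Giving 1453 / 1194 / 911 / 483 / 923 / 2898.

1453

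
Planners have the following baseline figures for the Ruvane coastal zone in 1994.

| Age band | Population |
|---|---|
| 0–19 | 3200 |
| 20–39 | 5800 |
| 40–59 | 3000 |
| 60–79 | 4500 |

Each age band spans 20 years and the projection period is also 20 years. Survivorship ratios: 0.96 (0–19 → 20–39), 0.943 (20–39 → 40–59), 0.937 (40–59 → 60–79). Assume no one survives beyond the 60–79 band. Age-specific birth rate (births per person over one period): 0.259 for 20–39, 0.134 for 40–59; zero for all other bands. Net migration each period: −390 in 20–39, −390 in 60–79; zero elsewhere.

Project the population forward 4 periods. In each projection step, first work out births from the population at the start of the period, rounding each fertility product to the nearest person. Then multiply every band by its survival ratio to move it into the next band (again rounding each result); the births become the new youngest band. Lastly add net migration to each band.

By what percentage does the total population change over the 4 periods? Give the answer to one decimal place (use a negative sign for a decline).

Period 1:
Births: 5800 × 0.259 = 1502, 3000 × 0.134 = 402 ⇒ total 1904
20–39: 3200 × 0.96 = 3072
40–59: 5800 × 0.943 = 5469
60–79: 3000 × 0.937 = 2811
Net migration: 20–39 − 390 → 2682; 60–79 − 390 → 2421
Population now: 0–19=1904, 20–39=2682, 40–59=5469, 60–79=2421
Period 2:
Births: 2682 × 0.259 = 695, 5469 × 0.134 = 733 ⇒ total 1428
20–39: 1904 × 0.96 = 1828
40–59: 2682 × 0.943 = 2529
60–79: 5469 × 0.937 = 5124
Net migration: 20–39 − 390 → 1438; 60–79 − 390 → 4734
Population now: 0–19=1428, 20–39=1438, 40–59=2529, 60–79=4734
Period 3:
Births: 1438 × 0.259 = 372, 2529 × 0.134 = 339 ⇒ total 711
20–39: 1428 × 0.96 = 1371
40–59: 1438 × 0.943 = 1356
60–79: 2529 × 0.937 = 2370
Net migration: 20–39 − 390 → 981; 60–79 − 390 → 1980
Population now: 0–19=711, 20–39=981, 40–59=1356, 60–79=1980
Period 4:
Births: 981 × 0.259 = 254, 1356 × 0.134 = 182 ⇒ total 436
20–39: 711 × 0.96 = 683
40–59: 981 × 0.943 = 925
60–79: 1356 × 0.937 = 1271
Net migration: 20–39 − 390 → 293; 60–79 − 390 → 881
Population now: 0–19=436, 20–39=293, 40–59=925, 60–79=881
Total: 16500 → 2535; change = -13965; percentage change = -84.6%

-84.6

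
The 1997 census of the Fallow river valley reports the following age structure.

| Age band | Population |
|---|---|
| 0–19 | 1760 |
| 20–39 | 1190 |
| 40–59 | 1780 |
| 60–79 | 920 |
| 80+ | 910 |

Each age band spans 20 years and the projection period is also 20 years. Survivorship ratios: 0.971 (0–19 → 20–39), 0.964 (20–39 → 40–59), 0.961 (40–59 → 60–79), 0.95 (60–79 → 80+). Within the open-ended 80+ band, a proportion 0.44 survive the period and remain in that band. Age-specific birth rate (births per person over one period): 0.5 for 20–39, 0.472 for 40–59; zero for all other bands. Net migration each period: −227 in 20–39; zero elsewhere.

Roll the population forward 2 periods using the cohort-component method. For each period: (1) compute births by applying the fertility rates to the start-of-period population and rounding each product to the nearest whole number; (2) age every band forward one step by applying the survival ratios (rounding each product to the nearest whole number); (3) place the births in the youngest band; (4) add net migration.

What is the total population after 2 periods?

Numbering the bands 1..5 from youngest to oldest:
Period 1.
Births: 1190 * 0.5 = 595 ; 1780 * 0.472 = 840 — total 1435
Band 2: 1760 * 0.971 = 1709
Band 3: 1190 * 0.964 = 1147
Band 4: 1780 * 0.961 = 1711
Band 5: 920 * 0.95 + 910 * 0.44 = 874 + 400 = 1274
Net migration: Band 2 − 227 → 1482
Population now: 0–19=1435, 20–39=1482, 40–59=1147, 60–79=1711, 80+=1274
Period 2.
Births: 1482 * 0.5 = 741 ; 1147 * 0.472 = 541 — total 1282
Band 2: 1435 * 0.971 = 1393
Band 3: 1482 * 0.964 = 1429
Band 4: 1147 * 0.961 = 1102
Band 5: 1711 * 0.95 + 1274 * 0.44 = 1625 + 561 = 2186
Net migration: Band 2 − 227 → 1166
Population now: 0–19=1282, 20–39=1166, 40–59=1429, 60–79=1102, 80+=2186
Total after period 2: 1282 + 1166 + 1429 + 1102 + 2186 = 7165

7165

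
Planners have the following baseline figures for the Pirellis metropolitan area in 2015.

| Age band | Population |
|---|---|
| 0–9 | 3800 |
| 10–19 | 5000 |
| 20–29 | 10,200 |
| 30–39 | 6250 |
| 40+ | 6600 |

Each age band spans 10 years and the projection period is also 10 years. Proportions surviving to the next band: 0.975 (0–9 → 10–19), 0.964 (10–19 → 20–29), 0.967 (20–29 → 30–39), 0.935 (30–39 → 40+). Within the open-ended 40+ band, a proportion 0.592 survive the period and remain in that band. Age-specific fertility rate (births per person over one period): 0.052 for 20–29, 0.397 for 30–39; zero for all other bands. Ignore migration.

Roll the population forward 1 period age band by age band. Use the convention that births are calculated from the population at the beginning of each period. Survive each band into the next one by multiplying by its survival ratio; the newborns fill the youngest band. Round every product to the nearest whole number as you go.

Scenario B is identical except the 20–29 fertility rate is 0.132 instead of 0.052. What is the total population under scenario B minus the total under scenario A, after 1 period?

816

Let group 1 be 0–9 through group 5 = 40+.
After projecting period 1:
Births: 10200 × 0.052 = 530, 6250 × 0.397 = 2481 ⇒ total 3011
Group 2: 3800 × 0.975 = 3705
Group 3: 5000 × 0.964 = 4820
Group 4: 10200 × 0.967 = 9863
Group 5: 6250 × 0.935 + 6600 × 0.592 = 5844 + 3907 = 9751
Population now: 0–9=3011, 10–19=3705, 20–29=4820, 30–39=9863, 40+=9751
Scenario A total after 1 period: 31150
Scenario B projection —
After projecting period 1:
Births: 10200 × 0.132 = 1346, 6250 × 0.397 = 2481 ⇒ total 3827
Group 2: 3800 × 0.975 = 3705
Group 3: 5000 × 0.964 = 4820
Group 4: 10200 × 0.967 = 9863
Group 5: 6250 × 0.935 + 6600 × 0.592 = 5844 + 3907 = 9751
Population now: 0–9=3827, 10–19=3705, 20–29=4820, 30–39=9863, 40+=9751
Scenario B total after 1 period: 31966
Difference B − A = 31966 − 31150 = 816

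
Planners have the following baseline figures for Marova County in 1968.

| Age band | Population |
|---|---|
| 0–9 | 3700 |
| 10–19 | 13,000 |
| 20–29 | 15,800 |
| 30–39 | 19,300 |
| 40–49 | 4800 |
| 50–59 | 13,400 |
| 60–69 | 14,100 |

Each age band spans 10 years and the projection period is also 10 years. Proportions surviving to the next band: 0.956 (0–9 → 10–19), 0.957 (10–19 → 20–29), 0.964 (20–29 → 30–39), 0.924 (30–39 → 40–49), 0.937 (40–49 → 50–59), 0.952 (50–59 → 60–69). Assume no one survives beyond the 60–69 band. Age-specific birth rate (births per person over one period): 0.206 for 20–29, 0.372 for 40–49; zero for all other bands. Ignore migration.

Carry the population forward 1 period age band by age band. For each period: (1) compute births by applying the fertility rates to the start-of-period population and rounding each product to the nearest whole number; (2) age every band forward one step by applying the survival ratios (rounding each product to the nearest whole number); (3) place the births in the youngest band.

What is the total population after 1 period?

Call the bands 1 to 7, youngest first.
Period 1.
Births: 15800 × 0.206 = 3255 ; 4800 × 0.372 = 1786 — total 5041
Band 2: 3700 × 0.956 = 3537
Band 3: 13000 × 0.957 = 12441
Band 4: 15800 × 0.964 = 15231
Band 5: 19300 × 0.924 = 17833
Band 6: 4800 × 0.937 = 4498
Band 7: 13400 × 0.952 = 12757
Giving 5041 / 3537 / 12441 / 15231 / 17833 / 4498 / 12757.
Total after period 1: 5041 + 3537 + 12441 + 15231 + 17833 + 4498 + 12757 = 71338

71338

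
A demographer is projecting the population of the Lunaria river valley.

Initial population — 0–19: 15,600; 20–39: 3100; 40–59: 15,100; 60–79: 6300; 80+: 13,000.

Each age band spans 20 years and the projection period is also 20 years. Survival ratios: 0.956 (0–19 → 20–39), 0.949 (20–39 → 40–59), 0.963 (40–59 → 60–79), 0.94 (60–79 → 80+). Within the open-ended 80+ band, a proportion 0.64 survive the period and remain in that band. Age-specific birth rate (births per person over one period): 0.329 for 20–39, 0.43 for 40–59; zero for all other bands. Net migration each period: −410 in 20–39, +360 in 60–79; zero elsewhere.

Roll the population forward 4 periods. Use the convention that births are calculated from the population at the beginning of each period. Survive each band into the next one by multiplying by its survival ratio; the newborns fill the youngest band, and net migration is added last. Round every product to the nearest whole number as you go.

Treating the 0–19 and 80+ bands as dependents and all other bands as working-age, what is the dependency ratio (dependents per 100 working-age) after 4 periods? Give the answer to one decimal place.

Period 1:
Births: 3100 * 0.329 = 1020  |  15100 * 0.43 = 6493 → 7513
20–39: 15600 * 0.956 = 14914
40–59: 3100 * 0.949 = 2942
60–79: 15100 * 0.963 = 14541
80+: 6300 * 0.94 + 13000 * 0.64 = 5922 + 8320 = 14242
Net migration: 20–39 − 410 → 14504; 60–79 + 360 → 14901
Population now: 0–19=7513, 20–39=14504, 40–59=2942, 60–79=14901, 80+=14242
Period 2:
Births: 14504 * 0.329 = 4772  |  2942 * 0.43 = 1265 → 6037
20–39: 7513 * 0.956 = 7182
40–59: 14504 * 0.949 = 13764
60–79: 2942 * 0.963 = 2833
80+: 14901 * 0.94 + 14242 * 0.64 = 14007 + 9115 = 23122
Net migration: 20–39 − 410 → 6772; 60–79 + 360 → 3193
Population now: 0–19=6037, 20–39=6772, 40–59=13764, 60–79=3193, 80+=23122
Period 3:
Births: 6772 * 0.329 = 2228  |  13764 * 0.43 = 5919 → 8147
20–39: 6037 * 0.956 = 5771
40–59: 6772 * 0.949 = 6427
60–79: 13764 * 0.963 = 13255
80+: 3193 * 0.94 + 23122 * 0.64 = 3001 + 14798 = 17799
Net migration: 20–39 − 410 → 5361; 60–79 + 360 → 13615
Population now: 0–19=8147, 20–39=5361, 40–59=6427, 60–79=13615, 80+=17799
Period 4:
Births: 5361 * 0.329 = 1764  |  6427 * 0.43 = 2764 → 4528
20–39: 8147 * 0.956 = 7789
40–59: 5361 * 0.949 = 5088
60–79: 6427 * 0.963 = 6189
80+: 13615 * 0.94 + 17799 * 0.64 = 12798 + 11391 = 24189
Net migration: 20–39 − 410 → 7379; 60–79 + 360 → 6549
Population now: 0–19=4528, 20–39=7379, 40–59=5088, 60–79=6549, 80+=24189
Dependents (band 0–19 + band 80+) = 4528 + 24189 = 28717; working-age = 19016; ratio = 28717/19016 × 100 = 151.0

151.0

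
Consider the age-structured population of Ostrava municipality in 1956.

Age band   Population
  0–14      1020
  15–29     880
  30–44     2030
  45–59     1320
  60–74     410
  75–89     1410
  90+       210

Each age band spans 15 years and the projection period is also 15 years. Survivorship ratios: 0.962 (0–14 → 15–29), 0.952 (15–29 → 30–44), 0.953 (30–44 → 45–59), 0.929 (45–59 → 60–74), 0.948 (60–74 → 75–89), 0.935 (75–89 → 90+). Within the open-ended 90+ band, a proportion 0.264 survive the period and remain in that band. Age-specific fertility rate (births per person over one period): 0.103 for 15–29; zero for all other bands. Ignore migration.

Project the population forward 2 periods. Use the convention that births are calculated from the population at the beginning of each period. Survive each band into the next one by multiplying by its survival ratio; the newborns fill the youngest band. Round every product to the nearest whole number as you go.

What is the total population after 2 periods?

After projecting period 1:
Births: 880 * 0.103 = 91
15–29: 1020 * 0.962 = 981
30–44: 880 * 0.952 = 838
45–59: 2030 * 0.953 = 1935
60–74: 1320 * 0.929 = 1226
75–89: 410 * 0.948 = 389
90+: 1410 * 0.935 + 210 * 0.264 = 1318 + 55 = 1373
Giving 91 / 981 / 838 / 1935 / 1226 / 389 / 1373.
After projecting period 2:
Births: 981 * 0.103 = 101
15–29: 91 * 0.962 = 88
30–44: 981 * 0.952 = 934
45–59: 838 * 0.953 = 799
60–74: 1935 * 0.929 = 1798
75–89: 1226 * 0.948 = 1162
90+: 389 * 0.935 + 1373 * 0.264 = 364 + 362 = 726
Giving 101 / 88 / 934 / 799 / 1798 / 1162 / 726.
Total after period 2: 101 + 88 + 934 + 799 + 1798 + 1162 + 726 = 5608

5608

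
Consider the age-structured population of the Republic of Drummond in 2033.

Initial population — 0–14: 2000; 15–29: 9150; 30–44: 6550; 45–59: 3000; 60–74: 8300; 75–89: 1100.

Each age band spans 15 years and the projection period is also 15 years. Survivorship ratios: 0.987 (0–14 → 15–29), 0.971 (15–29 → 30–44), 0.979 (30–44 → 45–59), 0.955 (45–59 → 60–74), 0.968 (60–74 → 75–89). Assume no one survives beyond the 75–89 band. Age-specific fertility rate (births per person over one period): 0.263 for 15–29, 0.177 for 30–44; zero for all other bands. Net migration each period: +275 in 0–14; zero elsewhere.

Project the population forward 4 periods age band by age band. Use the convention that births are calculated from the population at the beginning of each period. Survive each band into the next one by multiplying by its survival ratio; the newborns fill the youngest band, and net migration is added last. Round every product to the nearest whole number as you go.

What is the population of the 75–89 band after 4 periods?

8041

After projecting period 1:
Births: 9150 * 0.263 = 2406, 6550 * 0.177 = 1159 — total 3565
15–29: 2000 * 0.987 = 1974
30–44: 9150 * 0.971 = 8885
45–59: 6550 * 0.979 = 6412
60–74: 3000 * 0.955 = 2865
75–89: 8300 * 0.968 = 8034
Net migration: 0–14 + 275 → 3840
Population now: 0–14=3840, 15–29=1974, 30–44=8885, 45–59=6412, 60–74=2865, 75–89=8034
After projecting period 2:
Births: 1974 * 0.263 = 519, 8885 * 0.177 = 1573 — total 2092
15–29: 3840 * 0.987 = 3790
30–44: 1974 * 0.971 = 1917
45–59: 8885 * 0.979 = 8698
60–74: 6412 * 0.955 = 6123
75–89: 2865 * 0.968 = 2773
Net migration: 0–14 + 275 → 2367
Population now: 0–14=2367, 15–29=3790, 30–44=1917, 45–59=8698, 60–74=6123, 75–89=2773
After projecting period 3:
Births: 3790 * 0.263 = 997, 1917 * 0.177 = 339 — total 1336
15–29: 2367 * 0.987 = 2336
30–44: 3790 * 0.971 = 3680
45–59: 1917 * 0.979 = 1877
60–74: 8698 * 0.955 = 8307
75–89: 6123 * 0.968 = 5927
Net migration: 0–14 + 275 → 1611
Population now: 0–14=1611, 15–29=2336, 30–44=3680, 45–59=1877, 60–74=8307, 75–89=5927
After projecting period 4:
Births: 2336 * 0.263 = 614, 3680 * 0.177 = 651 — total 1265
15–29: 1611 * 0.987 = 1590
30–44: 2336 * 0.971 = 2268
45–59: 3680 * 0.979 = 3603
60–74: 1877 * 0.955 = 1793
75–89: 8307 * 0.968 = 8041
Net migration: 0–14 + 275 → 1540
Population now: 0–14=1540, 15–29=1590, 30–44=2268, 45–59=3603, 60–74=1793, 75–89=8041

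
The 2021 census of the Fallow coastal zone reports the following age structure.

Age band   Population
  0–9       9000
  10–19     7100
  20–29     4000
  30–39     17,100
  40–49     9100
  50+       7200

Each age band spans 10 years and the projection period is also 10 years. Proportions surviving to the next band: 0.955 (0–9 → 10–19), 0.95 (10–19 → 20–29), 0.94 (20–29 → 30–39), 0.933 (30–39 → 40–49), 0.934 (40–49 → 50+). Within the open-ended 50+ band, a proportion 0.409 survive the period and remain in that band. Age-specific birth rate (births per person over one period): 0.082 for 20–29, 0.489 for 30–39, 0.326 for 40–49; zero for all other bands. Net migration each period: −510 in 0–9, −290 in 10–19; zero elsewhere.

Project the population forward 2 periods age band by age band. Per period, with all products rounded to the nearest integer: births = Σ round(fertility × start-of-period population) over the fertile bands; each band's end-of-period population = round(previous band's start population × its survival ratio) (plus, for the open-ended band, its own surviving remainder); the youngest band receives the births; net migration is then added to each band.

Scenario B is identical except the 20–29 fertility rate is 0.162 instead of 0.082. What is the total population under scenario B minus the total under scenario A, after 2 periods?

846

(Groups numbered youngest = 1 to oldest = 6.)
Period 1:
Births: 4000 × 0.082 = 328, 17100 × 0.489 = 8362, 9100 × 0.326 = 2967 — total 11657
Group 2: 9000 × 0.955 = 8595
Group 3: 7100 × 0.95 = 6745
Group 4: 4000 × 0.94 = 3760
Group 5: 17100 × 0.933 = 15954
Group 6: 9100 × 0.934 + 7200 × 0.409 = 8499 + 2945 = 11444
Net migration: Group 1 − 510 → 11147; Group 2 − 290 → 8305
End of period: [11147, 8305, 6745, 3760, 15954, 11444]
Period 2:
Births: 6745 × 0.082 = 553, 3760 × 0.489 = 1839, 15954 × 0.326 = 5201 — total 7593
Group 2: 11147 × 0.955 = 10645
Group 3: 8305 × 0.95 = 7890
Group 4: 6745 × 0.94 = 6340
Group 5: 3760 × 0.933 = 3508
Group 6: 15954 × 0.934 + 11444 × 0.409 = 14901 + 4681 = 19582
Net migration: Group 1 − 510 → 7083; Group 2 − 290 → 10355
End of period: [7083, 10355, 7890, 6340, 3508, 19582]
Scenario A total after 2 periods: 54758
Scenario B projection —
Period 1:
Births: 4000 × 0.162 = 648, 17100 × 0.489 = 8362, 9100 × 0.326 = 2967 — total 11977
Group 2: 9000 × 0.955 = 8595
Group 3: 7100 × 0.95 = 6745
Group 4: 4000 × 0.94 = 3760
Group 5: 17100 × 0.933 = 15954
Group 6: 9100 × 0.934 + 7200 × 0.409 = 8499 + 2945 = 11444
Net migration: Group 1 − 510 → 11467; Group 2 − 290 → 8305
End of period: [11467, 8305, 6745, 3760, 15954, 11444]
Period 2:
Births: 6745 × 0.162 = 1093, 3760 × 0.489 = 1839, 15954 × 0.326 = 5201 — total 8133
Group 2: 11467 × 0.955 = 10951
Group 3: 8305 × 0.95 = 7890
Group 4: 6745 × 0.94 = 6340
Group 5: 3760 × 0.933 = 3508
Group 6: 15954 × 0.934 + 11444 × 0.409 = 14901 + 4681 = 19582
Net migration: Group 1 − 510 → 7623; Group 2 − 290 → 10661
End of period: [7623, 10661, 7890, 6340, 3508, 19582]
Scenario B total after 2 periods: 55604
Difference B − A = 55604 − 54758 = 846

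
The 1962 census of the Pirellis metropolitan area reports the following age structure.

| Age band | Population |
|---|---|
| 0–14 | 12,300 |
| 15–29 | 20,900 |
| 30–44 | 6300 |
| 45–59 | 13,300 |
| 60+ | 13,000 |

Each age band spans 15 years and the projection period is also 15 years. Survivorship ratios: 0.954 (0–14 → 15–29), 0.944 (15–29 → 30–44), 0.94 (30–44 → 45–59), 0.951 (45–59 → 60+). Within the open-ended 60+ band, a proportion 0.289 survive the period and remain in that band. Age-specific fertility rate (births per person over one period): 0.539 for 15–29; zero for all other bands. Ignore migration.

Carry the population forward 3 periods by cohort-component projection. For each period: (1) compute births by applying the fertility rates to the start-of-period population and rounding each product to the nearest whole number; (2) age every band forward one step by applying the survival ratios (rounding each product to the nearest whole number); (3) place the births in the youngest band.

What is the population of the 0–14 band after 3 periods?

Numbering the bands 1..5 from youngest to oldest:
Period 1.
Births: 20900 × 0.539 = 11265
Band 2: 12300 × 0.954 = 11734
Band 3: 20900 × 0.944 = 19730
Band 4: 6300 × 0.94 = 5922
Band 5: 13300 × 0.951 + 13000 × 0.289 = 12648 + 3757 = 16405
Giving 11265 / 11734 / 19730 / 5922 / 16405.
Period 2.
Births: 11734 × 0.539 = 6325
Band 2: 11265 × 0.954 = 10747
Band 3: 11734 × 0.944 = 11077
Band 4: 19730 × 0.94 = 18546
Band 5: 5922 × 0.951 + 16405 × 0.289 = 5632 + 4741 = 10373
Giving 6325 / 10747 / 11077 / 18546 / 10373.
Period 3.
Births: 10747 × 0.539 = 5793
Band 2: 6325 × 0.954 = 6034
Band 3: 10747 × 0.944 = 10145
Band 4: 11077 × 0.94 = 10412
Band 5: 18546 × 0.951 + 10373 × 0.289 = 17637 + 2998 = 20635
Giving 5793 / 6034 / 10145 / 10412 / 20635.

5793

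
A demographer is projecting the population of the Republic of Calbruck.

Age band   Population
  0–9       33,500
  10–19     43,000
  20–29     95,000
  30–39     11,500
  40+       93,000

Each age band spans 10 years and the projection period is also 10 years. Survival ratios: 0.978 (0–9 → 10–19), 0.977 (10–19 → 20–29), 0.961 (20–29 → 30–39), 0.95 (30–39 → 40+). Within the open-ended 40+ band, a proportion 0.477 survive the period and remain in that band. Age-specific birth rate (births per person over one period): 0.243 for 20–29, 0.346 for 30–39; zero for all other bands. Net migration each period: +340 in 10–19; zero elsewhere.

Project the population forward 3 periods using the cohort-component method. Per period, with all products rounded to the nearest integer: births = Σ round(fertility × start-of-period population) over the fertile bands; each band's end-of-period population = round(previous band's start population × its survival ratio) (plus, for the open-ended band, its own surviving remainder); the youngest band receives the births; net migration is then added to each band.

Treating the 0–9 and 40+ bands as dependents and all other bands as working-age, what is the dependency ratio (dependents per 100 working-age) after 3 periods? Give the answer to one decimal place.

115.9

— Period 1 —
Births: 95000 * 0.243 = 23085  |  11500 * 0.346 = 3979 — total 27064
10–19: 33500 * 0.978 = 32763
20–29: 43000 * 0.977 = 42011
30–39: 95000 * 0.961 = 91295
40+: 11500 * 0.95 + 93000 * 0.477 = 10925 + 44361 = 55286
Net migration: 10–19 + 340 → 33103
Population now: 0–9=27064, 10–19=33103, 20–29=42011, 30–39=91295, 40+=55286
— Period 2 —
Births: 42011 * 0.243 = 10209  |  91295 * 0.346 = 31588 — total 41797
10–19: 27064 * 0.978 = 26469
20–29: 33103 * 0.977 = 32342
30–39: 42011 * 0.961 = 40373
40+: 91295 * 0.95 + 55286 * 0.477 = 86730 + 26371 = 113101
Net migration: 10–19 + 340 → 26809
Population now: 0–9=41797, 10–19=26809, 20–29=32342, 30–39=40373, 40+=113101
— Period 3 —
Births: 32342 * 0.243 = 7859  |  40373 * 0.346 = 13969 — total 21828
10–19: 41797 * 0.978 = 40877
20–29: 26809 * 0.977 = 26192
30–39: 32342 * 0.961 = 31081
40+: 40373 * 0.95 + 113101 * 0.477 = 38354 + 53949 = 92303
Net migration: 10–19 + 340 → 41217
Population now: 0–9=21828, 10–19=41217, 20–29=26192, 30–39=31081, 40+=92303
Dependents (band 0–9 + band 40+) = 21828 + 92303 = 114131; working-age = 98490; ratio = 114131/98490 × 100 = 115.9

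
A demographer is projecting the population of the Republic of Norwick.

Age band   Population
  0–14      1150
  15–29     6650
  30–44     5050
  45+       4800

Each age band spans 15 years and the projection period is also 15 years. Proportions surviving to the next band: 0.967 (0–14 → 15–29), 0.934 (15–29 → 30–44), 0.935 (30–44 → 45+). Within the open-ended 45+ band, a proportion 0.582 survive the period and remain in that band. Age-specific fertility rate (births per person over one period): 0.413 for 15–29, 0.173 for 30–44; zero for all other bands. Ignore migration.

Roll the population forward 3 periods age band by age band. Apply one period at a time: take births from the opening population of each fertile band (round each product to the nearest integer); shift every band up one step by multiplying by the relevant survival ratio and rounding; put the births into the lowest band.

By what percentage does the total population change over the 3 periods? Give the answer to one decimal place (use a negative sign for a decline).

-24.8

Period 1:
Births: 6650 × 0.413 = 2746 ; 5050 × 0.173 = 874 ⇒ total 3620
15–29: 1150 × 0.967 = 1112
30–44: 6650 × 0.934 = 6211
45+: 5050 × 0.935 + 4800 × 0.582 = 4722 + 2794 = 7516
Population now: 0–14=3620, 15–29=1112, 30–44=6211, 45+=7516
Period 2:
Births: 1112 × 0.413 = 459 ; 6211 × 0.173 = 1075 ⇒ total 1534
15–29: 3620 × 0.967 = 3501
30–44: 1112 × 0.934 = 1039
45+: 6211 × 0.935 + 7516 × 0.582 = 5807 + 4374 = 10181
Population now: 0–14=1534, 15–29=3501, 30–44=1039, 45+=10181
Period 3:
Births: 3501 × 0.413 = 1446 ; 1039 × 0.173 = 180 ⇒ total 1626
15–29: 1534 × 0.967 = 1483
30–44: 3501 × 0.934 = 3270
45+: 1039 × 0.935 + 10181 × 0.582 = 971 + 5925 = 6896
Population now: 0–14=1626, 15–29=1483, 30–44=3270, 45+=6896
Total: 17650 → 13275; change = -4375; percentage change = -24.8%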